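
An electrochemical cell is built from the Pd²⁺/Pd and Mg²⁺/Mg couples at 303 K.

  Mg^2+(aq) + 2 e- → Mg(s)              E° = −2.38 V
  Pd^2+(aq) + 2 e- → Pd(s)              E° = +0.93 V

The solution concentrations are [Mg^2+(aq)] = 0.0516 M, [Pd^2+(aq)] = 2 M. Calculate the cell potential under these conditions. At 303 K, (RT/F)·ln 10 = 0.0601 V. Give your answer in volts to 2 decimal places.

+3.36 V

Since E°(Pd²⁺/Pd) > E°(Mg²⁺/Mg), Pd²⁺/Pd serves as the cathode.
E°cell = +0.93 − (−2.38) = +3.31 V, with n = 2 electrons transferred.
Balancing gives Pd^2+(aq) + Mg(s) → Pd(s) + Mg^2+(aq); hence Q = [Mg^2+(aq)] / [Pd^2+(aq)] = 0.0258 (log Q = −1.588).
Applying E = E° − (RT ln10/nF)·log Q gives +3.31 − (0.0601/2)(−1.588) = +3.36 V.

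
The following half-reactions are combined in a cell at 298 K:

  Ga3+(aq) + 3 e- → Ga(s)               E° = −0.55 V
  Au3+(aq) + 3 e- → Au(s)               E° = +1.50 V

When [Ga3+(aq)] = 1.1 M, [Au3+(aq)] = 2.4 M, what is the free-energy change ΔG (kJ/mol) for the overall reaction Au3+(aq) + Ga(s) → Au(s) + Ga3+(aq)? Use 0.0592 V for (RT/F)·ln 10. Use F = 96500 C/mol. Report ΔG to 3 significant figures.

−595 kJ/mol

The standard cell potential is +1.50 − (−0.55) = +2.05 V, with n = 3 electrons in the balanced equation.
Here Q = [Ga3+(aq)] / [Au3+(aq)] = 0.458 (log Q = −0.339), giving E = +2.05 − (0.0592/3)·(−0.339) = +2.0567 V.
Finally ΔG = −nFE = −(3)(96500 C/mol)(+2.0567 V) = −595 kJ/mol.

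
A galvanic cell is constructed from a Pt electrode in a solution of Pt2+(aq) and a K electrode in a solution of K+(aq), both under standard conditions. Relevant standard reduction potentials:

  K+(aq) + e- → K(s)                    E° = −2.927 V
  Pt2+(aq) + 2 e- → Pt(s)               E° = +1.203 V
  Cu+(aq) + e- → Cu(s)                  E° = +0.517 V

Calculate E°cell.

Of the two couples in this cell, the one with the more positive reduction potential is reduced at the cathode: here that is Pt²⁺/Pt (+1.203 V); K⁺/K (−2.927 V) is the anode.
E°cell = E°(cathode) − E°(anode) = +1.203 − (−2.927) = +4.130 V.

+4.130 V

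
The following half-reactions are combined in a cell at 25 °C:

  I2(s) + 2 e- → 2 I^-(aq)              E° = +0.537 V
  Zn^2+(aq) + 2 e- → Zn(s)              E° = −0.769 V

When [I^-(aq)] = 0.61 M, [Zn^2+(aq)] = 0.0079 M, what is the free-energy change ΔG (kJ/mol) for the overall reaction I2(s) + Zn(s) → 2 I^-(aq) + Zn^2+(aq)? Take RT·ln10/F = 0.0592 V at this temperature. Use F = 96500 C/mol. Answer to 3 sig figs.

With I₂/I⁻ reduced at the cathode, E°cell = +0.537 − (−0.769) = +1.306 V and n = 2.
Here Q = [I^-(aq)]^2·[Zn^2+(aq)] = 0.00294 (log Q = −2.532), giving E = +1.306 − (0.0592/2)·(−2.532) = +1.3809 V.
ΔG = −nFE = −(2)(96500)(+1.3809) J/mol = −267 kJ/mol.

−267 kJ/mol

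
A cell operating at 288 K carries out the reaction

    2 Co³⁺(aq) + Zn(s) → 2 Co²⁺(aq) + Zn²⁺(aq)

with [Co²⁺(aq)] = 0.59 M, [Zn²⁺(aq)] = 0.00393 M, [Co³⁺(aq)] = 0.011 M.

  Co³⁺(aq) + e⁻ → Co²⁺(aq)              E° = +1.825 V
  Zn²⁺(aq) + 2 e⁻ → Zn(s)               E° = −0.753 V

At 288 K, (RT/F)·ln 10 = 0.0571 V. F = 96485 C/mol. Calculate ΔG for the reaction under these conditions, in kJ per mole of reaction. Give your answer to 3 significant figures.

The standard cell potential is +1.825 − (−0.753) = +2.578 V, with n = 2 electrons in the balanced equation.
The reaction quotient is ([Co²⁺(aq)]^2·[Zn²⁺(aq)]) / [Co³⁺(aq)]^2 = 11.3; by Nernst, E = +2.578 − (0.0571/2)(1.053) = +2.5479 V.
Finally ΔG = −nFE = −(2)(96485 C/mol)(+2.5479 V) = −492 kJ/mol.

−492 kJ/mol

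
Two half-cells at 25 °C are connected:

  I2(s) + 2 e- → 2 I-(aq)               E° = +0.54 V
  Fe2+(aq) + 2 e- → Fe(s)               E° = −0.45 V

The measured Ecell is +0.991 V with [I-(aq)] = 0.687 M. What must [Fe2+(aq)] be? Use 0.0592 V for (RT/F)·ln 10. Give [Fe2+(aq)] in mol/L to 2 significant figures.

The I₂/I⁻ couple has the larger reduction potential, so it is the cathode: E°cell = +0.54 − (−0.45) = +0.99 V and n = 2.
Rearranging E = E° − (0.0592/n)·log Q gives log Q = 2(+0.99 − (+0.991))/0.0592 = −0.034.
The balanced reaction is I2(s) + Fe(s) → 2 I-(aq) + Fe2+(aq), so Q = [I-(aq)]^2·[Fe2+(aq)].
Substituting the known concentrations and solving, log [Fe2+(aq)] = 0.292 and [Fe2+(aq)] = 2.0 M.

2.0 M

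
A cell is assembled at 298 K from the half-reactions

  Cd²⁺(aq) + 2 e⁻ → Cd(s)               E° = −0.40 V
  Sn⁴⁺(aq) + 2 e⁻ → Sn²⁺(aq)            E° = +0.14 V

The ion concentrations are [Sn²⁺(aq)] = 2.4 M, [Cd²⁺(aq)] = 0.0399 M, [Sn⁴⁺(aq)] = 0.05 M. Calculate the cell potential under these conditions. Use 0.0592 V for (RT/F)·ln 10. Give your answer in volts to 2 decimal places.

+0.53 V

Since E°(Sn⁴⁺/Sn²⁺) > E°(Cd²⁺/Cd), Sn⁴⁺/Sn²⁺ serves as the cathode.
The standard potential is +0.14 − (−0.40) = +0.54 V and the balanced reaction transfers n = 2 electrons.
For the overall reaction Sn⁴⁺(aq) + Cd(s) → Sn²⁺(aq) + Cd²⁺(aq), Q = ([Sn²⁺(aq)]·[Cd²⁺(aq)]) / [Sn⁴⁺(aq)] = 1.92, giving log Q = 0.282.
E = E° − (0.0592/n)·log Q = +0.54 − (0.0592/2)(0.282) = +0.53 V.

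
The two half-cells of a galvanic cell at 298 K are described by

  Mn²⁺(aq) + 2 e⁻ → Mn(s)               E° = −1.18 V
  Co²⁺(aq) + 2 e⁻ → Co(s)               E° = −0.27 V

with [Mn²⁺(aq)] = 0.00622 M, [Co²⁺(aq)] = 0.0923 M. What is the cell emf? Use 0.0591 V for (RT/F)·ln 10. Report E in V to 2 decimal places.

+0.94 V

Since E°(Co²⁺/Co) > E°(Mn²⁺/Mn), Co²⁺/Co serves as the cathode.
E°cell = E°cat − E°an = −0.27 − (−1.18) = +0.91 V; n = 2.
The balanced reaction is Co²⁺(aq) + Mn(s) → Co(s) + Mn²⁺(aq), so Q = [Mn²⁺(aq)] / [Co²⁺(aq)] = 0.0674 and log Q = −1.171.
E = E° − (0.0591/n)·log Q = +0.91 − (0.0591/2)(−1.171) = +0.94 V.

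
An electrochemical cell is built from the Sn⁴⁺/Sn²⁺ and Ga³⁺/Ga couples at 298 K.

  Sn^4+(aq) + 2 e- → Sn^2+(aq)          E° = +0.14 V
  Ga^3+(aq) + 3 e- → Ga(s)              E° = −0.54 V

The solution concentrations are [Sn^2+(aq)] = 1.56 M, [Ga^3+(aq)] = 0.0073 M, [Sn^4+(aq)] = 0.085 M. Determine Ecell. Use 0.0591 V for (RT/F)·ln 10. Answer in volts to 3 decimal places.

The Sn⁴⁺/Sn²⁺ couple has the more positive E°, so it is the cathode; Ga³⁺/Ga is the anode.
The standard potential is +0.14 − (−0.54) = +0.68 V and the balanced reaction transfers n = 6 electrons.
The balanced reaction is 3 Sn^4+(aq) + 2 Ga(s) → 3 Sn^2+(aq) + 2 Ga^3+(aq), so Q = ([Sn^2+(aq)]^3·[Ga^3+(aq)]^2) / [Sn^4+(aq)]^3 = 0.329 and log Q = −0.482.
By the Nernst equation, E = +0.68 − (0.0591/6)·(−0.482) = +0.685 V.

+0.685 V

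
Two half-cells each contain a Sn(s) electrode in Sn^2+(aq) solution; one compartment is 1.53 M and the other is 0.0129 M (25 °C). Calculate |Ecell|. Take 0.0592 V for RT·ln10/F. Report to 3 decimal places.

0.061 V

For a concentration cell E°cell = 0, since both electrodes use the same couple.
The compartment with the higher Sn^2+(aq) concentration (1.53 M) acts as the cathode; ions are reduced there and produced at the dilute (0.0129 M) anode.
With n = 2, Ecell = −(0.0592/2)·log([dilute]/[conc]) = −(0.0592/2)·log(0.0129/1.53) = +0.061 V.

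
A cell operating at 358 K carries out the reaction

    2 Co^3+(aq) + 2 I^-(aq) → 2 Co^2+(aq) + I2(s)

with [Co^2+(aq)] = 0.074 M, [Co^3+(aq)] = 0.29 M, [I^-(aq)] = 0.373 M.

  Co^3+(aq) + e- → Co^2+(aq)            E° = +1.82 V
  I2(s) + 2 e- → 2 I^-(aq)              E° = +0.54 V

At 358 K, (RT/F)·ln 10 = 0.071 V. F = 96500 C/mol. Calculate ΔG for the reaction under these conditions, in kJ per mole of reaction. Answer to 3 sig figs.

The standard cell potential is +1.82 − (+0.54) = +1.28 V, with n = 2 electrons in the balanced equation.
Q = [Co^2+(aq)]^2 / ([Co^3+(aq)]^2·[I^-(aq)]^2) = 0.468, so log Q = −0.330 and E = +1.28 − (0.071/2)(−0.330) = +1.2917 V.
ΔG = −nFE = −(2)(96500)(+1.2917) J/mol = −249 kJ/mol.

−249 kJ/mol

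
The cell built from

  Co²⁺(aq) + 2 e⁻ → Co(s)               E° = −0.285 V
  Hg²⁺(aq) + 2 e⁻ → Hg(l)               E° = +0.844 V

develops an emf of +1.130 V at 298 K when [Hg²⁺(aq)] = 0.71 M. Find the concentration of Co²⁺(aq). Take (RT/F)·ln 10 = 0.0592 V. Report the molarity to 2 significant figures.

0.66 M

Hg²⁺/Hg is the cathode (higher E°); E°cell = +0.844 − (−0.285) = +1.129 V with n = 2.
From the Nernst equation, log Q = n(E° − E)/0.0592 = 2·(+1.129 − (+1.130))/0.0592 = −0.034.
The balanced reaction is Hg²⁺(aq) + Co(s) → Hg(l) + Co²⁺(aq), so Q = [Co²⁺(aq)] / [Hg²⁺(aq)].
Substituting the known concentrations and solving, log [Co²⁺(aq)] = −0.183 and [Co²⁺(aq)] = 0.66 M.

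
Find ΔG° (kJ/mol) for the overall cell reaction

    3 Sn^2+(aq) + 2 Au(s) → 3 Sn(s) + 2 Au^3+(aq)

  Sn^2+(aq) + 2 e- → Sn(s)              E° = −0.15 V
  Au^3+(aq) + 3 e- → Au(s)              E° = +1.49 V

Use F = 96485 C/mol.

+949 kJ/mol

In the reaction as written Sn^2+(aq) is reduced, so the Sn²⁺/Sn couple is the cathode and Au³⁺/Au is the anode.
E°cell = −0.15 − (+1.49) = −1.64 V; balancing electrons gives n = 6.
ΔG° = −nFE°cell = −(6)(96485)(−1.64) J/mol = +949 kJ/mol.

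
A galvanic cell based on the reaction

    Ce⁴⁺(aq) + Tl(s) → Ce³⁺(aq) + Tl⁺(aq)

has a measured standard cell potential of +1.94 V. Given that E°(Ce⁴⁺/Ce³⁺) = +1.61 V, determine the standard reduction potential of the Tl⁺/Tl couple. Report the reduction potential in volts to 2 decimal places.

In the reaction as written the Ce⁴⁺/Ce³⁺ couple is reduced (cathode) and Tl⁺/Tl is oxidized (anode), so E°cell = E°(Ce⁴⁺/Ce³⁺) − E°(Tl⁺/Tl).
E°(Tl⁺/Tl) = E°(cathode) − E°cell = +1.61 − (+1.94) = −0.33 V.

−0.33 V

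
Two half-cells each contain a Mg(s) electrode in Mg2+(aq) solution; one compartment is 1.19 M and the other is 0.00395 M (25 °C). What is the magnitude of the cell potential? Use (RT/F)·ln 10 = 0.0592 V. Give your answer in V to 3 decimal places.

For a concentration cell E°cell = 0, since both electrodes use the same couple.
The compartment with the higher Mg2+(aq) concentration (1.19 M) acts as the cathode; ions are reduced there and produced at the dilute (0.00395 M) anode.
With n = 2, Ecell = −(0.0592/2)·log([dilute]/[conc]) = −(0.0592/2)·log(0.00395/1.19) = +0.073 V.

0.073 V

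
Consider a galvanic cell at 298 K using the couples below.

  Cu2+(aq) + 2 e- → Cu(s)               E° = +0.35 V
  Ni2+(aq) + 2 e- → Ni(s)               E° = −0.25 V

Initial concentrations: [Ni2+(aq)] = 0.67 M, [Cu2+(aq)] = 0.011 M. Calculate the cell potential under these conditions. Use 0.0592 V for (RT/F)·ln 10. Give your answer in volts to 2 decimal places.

+0.55 V

The Cu²⁺/Cu couple has the more positive E°, so it is the cathode; Ni²⁺/Ni is the anode.
E°cell = E°cat − E°an = +0.35 − (−0.25) = +0.60 V; n = 2.
For the overall reaction Cu2+(aq) + Ni(s) → Cu(s) + Ni2+(aq), Q = [Ni2+(aq)] / [Cu2+(aq)] = 60.9, giving log Q = 1.785.
E = E° − (0.0592/n)·log Q = +0.60 − (0.0592/2)(1.785) = +0.55 V.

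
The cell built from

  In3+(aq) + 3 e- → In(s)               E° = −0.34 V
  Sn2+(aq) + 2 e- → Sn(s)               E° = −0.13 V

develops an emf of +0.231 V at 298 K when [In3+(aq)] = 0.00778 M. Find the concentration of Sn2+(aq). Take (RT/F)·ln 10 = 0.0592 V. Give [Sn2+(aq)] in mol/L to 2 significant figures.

Sn²⁺/Sn is the cathode (higher E°); E°cell = −0.13 − (−0.34) = +0.21 V with n = 6.
Rearranging E = E° − (0.0592/n)·log Q gives log Q = 6(+0.21 − (+0.231))/0.0592 = −2.128.
Balancing electrons gives 3 Sn2+(aq) + 2 In(s) → 3 Sn(s) + 2 In3+(aq); thus Q = [In3+(aq)]^2 / [Sn2+(aq)]^3.
Isolating [Sn2+(aq)] in Q = 10^{−2.128} yields log [Sn2+(aq)] = −0.697, i.e. 0.20 M.

0.20 M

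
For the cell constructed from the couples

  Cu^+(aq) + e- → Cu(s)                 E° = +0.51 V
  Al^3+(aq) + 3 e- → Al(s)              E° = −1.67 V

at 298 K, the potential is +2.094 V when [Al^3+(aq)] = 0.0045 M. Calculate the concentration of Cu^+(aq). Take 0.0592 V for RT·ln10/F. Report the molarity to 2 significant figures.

0.0058 M

With Cu⁺/Cu at the cathode and Al³⁺/Al at the anode, E°cell = +0.51 − (−1.67) = +2.18 V (n = 3).
Since E = E° − (0.0592/n)·log Q, log Q = n(E° − E)/0.0592 = 4.358.
Balancing electrons gives 3 Cu^+(aq) + Al(s) → 3 Cu(s) + Al^3+(aq); thus Q = [Al^3+(aq)] / [Cu^+(aq)]^3.
Substituting the known concentrations and solving, log [Cu^+(aq)] = −2.235 and [Cu^+(aq)] = 0.0058 M.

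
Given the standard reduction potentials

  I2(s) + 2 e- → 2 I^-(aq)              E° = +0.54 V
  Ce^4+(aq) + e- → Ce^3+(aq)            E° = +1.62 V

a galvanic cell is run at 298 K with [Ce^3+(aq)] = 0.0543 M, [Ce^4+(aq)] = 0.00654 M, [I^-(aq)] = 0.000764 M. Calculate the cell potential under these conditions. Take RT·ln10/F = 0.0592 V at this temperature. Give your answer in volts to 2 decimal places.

Ce⁴⁺/Ce³⁺ is reduced (cathode, E° = +1.62 V) and I₂/I⁻ is oxidized (anode).
E°cell = +1.62 − (+0.54) = +1.08 V, with n = 2 electrons transferred.
The balanced reaction is 2 Ce^4+(aq) + 2 I^-(aq) → 2 Ce^3+(aq) + I2(s), so Q = [Ce^3+(aq)]^2 / ([Ce^4+(aq)]^2·[I^-(aq)]^2) = 1.18×10^8 and log Q = 8.072.
E = E° − (0.0592/n)·log Q = +1.08 − (0.0592/2)(8.072) = +0.84 V.

+0.84 V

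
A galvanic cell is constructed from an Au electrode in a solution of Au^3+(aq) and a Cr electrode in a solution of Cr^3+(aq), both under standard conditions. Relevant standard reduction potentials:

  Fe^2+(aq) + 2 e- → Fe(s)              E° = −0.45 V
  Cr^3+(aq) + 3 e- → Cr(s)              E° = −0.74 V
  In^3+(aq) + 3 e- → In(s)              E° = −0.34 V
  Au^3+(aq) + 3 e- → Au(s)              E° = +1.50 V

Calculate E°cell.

+2.24 V

The Au³⁺/Au couple has the higher E°, so Au ion is reduced (cathode) and Cr is oxidized (anode).
E°cell = E°(cathode) − E°(anode) = +1.50 − (−0.74) = +2.24 V.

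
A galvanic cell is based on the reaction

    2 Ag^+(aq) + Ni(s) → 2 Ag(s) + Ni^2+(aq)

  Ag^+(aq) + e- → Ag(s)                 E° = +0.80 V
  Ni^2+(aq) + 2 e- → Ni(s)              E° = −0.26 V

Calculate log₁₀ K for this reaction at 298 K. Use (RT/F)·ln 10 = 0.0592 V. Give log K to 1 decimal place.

The Ag⁺/Ag couple is reduced (cathode); E°cell = +0.80 − (−0.26) = +1.06 V with n = 2.
At equilibrium E = 0, so log K = nE°cell / 0.0592 = (2)(+1.06) / 0.0592 = 35.8.

log K = 35.8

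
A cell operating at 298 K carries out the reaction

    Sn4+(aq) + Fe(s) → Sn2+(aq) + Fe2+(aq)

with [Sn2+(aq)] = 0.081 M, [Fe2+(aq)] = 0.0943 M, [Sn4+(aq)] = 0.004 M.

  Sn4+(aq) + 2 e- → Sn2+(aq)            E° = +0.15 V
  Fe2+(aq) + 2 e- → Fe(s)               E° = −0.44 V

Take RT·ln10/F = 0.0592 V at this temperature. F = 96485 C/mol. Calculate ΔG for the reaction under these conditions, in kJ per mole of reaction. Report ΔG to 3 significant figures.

The standard cell potential is +0.15 − (−0.44) = +0.59 V, with n = 2 electrons in the balanced equation.
Q = ([Sn2+(aq)]·[Fe2+(aq)]) / [Sn4+(aq)] = 1.91, so log Q = 0.281 and E = +0.59 − (0.0592/2)(0.281) = +0.5817 V.
Then ΔG = −nFE = −2 × 96485 × +0.5817 J/mol = −112 kJ/mol.

−112 kJ/mol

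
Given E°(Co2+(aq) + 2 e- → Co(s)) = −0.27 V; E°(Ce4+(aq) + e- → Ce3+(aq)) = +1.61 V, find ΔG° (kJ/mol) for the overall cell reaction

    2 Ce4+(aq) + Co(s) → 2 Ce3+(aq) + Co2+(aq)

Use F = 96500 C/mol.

In the reaction as written Ce4+(aq) is reduced, so the Ce⁴⁺/Ce³⁺ couple is the cathode and Co²⁺/Co is the anode.
E°cell = +1.61 − (−0.27) = +1.88 V; balancing electrons gives n = 2.
ΔG° = −nFE°cell = −(2)(96500)(+1.88) J/mol = −363 kJ/mol.

−363 kJ/mol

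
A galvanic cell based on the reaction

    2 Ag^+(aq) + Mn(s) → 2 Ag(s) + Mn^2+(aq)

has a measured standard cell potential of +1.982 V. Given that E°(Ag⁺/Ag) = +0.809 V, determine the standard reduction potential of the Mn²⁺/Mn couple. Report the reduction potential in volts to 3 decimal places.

−1.173 V

In the reaction as written the Ag⁺/Ag couple is reduced (cathode) and Mn²⁺/Mn is oxidized (anode), so E°cell = E°(Ag⁺/Ag) − E°(Mn²⁺/Mn).
E°(Mn²⁺/Mn) = E°(cathode) − E°cell = +0.809 − (+1.982) = −1.173 V.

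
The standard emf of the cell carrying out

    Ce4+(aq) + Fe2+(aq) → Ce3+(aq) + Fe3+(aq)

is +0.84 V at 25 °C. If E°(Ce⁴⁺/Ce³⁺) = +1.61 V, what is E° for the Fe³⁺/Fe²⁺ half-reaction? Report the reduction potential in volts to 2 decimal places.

In the reaction as written the Ce⁴⁺/Ce³⁺ couple is reduced (cathode) and Fe³⁺/Fe²⁺ is oxidized (anode), so E°cell = E°(Ce⁴⁺/Ce³⁺) − E°(Fe³⁺/Fe²⁺).
E°(Fe³⁺/Fe²⁺) = E°(cathode) − E°cell = +1.61 − (+0.84) = +0.77 V.

+0.77 V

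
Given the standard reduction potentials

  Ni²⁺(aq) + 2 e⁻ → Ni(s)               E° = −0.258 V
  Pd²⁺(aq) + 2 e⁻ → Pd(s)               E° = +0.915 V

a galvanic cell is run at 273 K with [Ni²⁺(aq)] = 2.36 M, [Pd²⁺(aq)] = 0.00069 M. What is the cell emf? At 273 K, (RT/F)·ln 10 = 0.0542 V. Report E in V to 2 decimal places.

+1.08 V

The Pd²⁺/Pd couple has the more positive E°, so it is the cathode; Ni²⁺/Ni is the anode.
The standard potential is +0.915 − (−0.258) = +1.173 V and the balanced reaction transfers n = 2 electrons.
The balanced reaction is Pd²⁺(aq) + Ni(s) → Pd(s) + Ni²⁺(aq), so Q = [Ni²⁺(aq)] / [Pd²⁺(aq)] = 3.42×10^3 and log Q = 3.534.
Applying E = E° − (RT ln10/nF)·log Q gives +1.173 − (0.0542/2)(3.534) = +1.08 V.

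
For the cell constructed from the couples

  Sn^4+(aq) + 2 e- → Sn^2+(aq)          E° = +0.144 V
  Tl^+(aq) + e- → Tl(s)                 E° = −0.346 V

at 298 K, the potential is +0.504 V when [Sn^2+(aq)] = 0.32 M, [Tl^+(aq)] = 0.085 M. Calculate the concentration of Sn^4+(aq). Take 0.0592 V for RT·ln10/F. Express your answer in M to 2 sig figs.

With Sn⁴⁺/Sn²⁺ at the cathode and Tl⁺/Tl at the anode, E°cell = +0.144 − (−0.346) = +0.490 V (n = 2).
From the Nernst equation, log Q = n(E° − E)/0.0592 = 2·(+0.490 − (+0.504))/0.0592 = −0.473.
Balancing electrons gives Sn^4+(aq) + 2 Tl(s) → Sn^2+(aq) + 2 Tl^+(aq); thus Q = ([Sn^2+(aq)]·[Tl^+(aq)]^2) / [Sn^4+(aq)].
Solving for the unknown gives log [Sn^4+(aq)] = −2.163, so [Sn^4+(aq)] ≈ 0.0069 M.

0.0069 M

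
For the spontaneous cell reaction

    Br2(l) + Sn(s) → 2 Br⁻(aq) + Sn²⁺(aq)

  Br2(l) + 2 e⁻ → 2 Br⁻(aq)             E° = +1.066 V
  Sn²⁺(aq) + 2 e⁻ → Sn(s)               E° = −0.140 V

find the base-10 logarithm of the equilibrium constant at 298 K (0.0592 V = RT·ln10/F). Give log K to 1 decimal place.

log K = 40.7

The Br₂/Br⁻ couple is reduced (cathode); E°cell = +1.066 − (−0.140) = +1.206 V with n = 2.
At equilibrium E = 0, so log K = nE°cell / 0.0592 = (2)(+1.206) / 0.0592 = 40.7.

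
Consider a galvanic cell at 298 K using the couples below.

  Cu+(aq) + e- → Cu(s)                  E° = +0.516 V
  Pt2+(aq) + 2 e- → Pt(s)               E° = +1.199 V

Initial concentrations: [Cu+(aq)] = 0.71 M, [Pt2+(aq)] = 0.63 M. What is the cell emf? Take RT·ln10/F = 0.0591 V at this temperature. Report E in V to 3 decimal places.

+0.686 V

Pt²⁺/Pt is reduced (cathode, E° = +1.199 V) and Cu⁺/Cu is oxidized (anode).
E°cell = E°cat − E°an = +1.199 − (+0.516) = +0.683 V; n = 2.
The balanced reaction is Pt2+(aq) + 2 Cu(s) → Pt(s) + 2 Cu+(aq), so Q = [Cu+(aq)]^2 / [Pt2+(aq)] = 0.8 and log Q = −0.097.
Applying E = E° − (RT ln10/nF)·log Q gives +0.683 − (0.0591/2)(−0.097) = +0.686 V.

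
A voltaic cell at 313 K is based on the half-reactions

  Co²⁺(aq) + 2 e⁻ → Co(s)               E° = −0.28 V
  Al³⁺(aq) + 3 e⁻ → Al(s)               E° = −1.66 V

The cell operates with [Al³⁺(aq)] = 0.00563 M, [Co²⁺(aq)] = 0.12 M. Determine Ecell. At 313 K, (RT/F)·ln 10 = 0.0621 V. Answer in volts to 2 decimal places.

+1.40 V

The Co²⁺/Co couple has the more positive E°, so it is the cathode; Al³⁺/Al is the anode.
E°cell = E°cat − E°an = −0.28 − (−1.66) = +1.38 V; n = 6.
The balanced reaction is 3 Co²⁺(aq) + 2 Al(s) → 3 Co(s) + 2 Al³⁺(aq), so Q = [Al³⁺(aq)]^2 / [Co²⁺(aq)]^3 = 0.0183 and log Q = −1.737.
Applying E = E° − (RT ln10/nF)·log Q gives +1.38 − (0.0621/6)(−1.737) = +1.40 V.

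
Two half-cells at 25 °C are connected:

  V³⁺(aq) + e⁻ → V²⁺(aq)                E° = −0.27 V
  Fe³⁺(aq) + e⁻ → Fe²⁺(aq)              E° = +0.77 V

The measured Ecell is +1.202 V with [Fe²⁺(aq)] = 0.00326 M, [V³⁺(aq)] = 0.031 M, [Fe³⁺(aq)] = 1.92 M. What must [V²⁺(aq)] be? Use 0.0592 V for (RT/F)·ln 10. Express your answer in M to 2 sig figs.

The Fe³⁺/Fe²⁺ couple has the larger reduction potential, so it is the cathode: E°cell = +0.77 − (−0.27) = +1.04 V and n = 1.
Since E = E° − (0.0592/n)·log Q, log Q = n(E° − E)/0.0592 = −2.736.
Balancing electrons gives Fe³⁺(aq) + V²⁺(aq) → Fe²⁺(aq) + V³⁺(aq); thus Q = ([Fe²⁺(aq)]·[V³⁺(aq)]) / ([Fe³⁺(aq)]·[V²⁺(aq)]).
Isolating [V²⁺(aq)] in Q = 10^{−2.736} yields log [V²⁺(aq)] = −1.543, i.e. 0.029 M.

0.029 M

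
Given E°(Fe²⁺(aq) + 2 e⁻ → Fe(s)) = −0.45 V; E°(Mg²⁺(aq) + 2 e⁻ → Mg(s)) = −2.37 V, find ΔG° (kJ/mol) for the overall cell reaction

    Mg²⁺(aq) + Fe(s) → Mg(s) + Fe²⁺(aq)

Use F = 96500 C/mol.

In the reaction as written Mg²⁺(aq) is reduced, so the Mg²⁺/Mg couple is the cathode and Fe²⁺/Fe is the anode.
E°cell = −2.37 − (−0.45) = −1.92 V; balancing electrons gives n = 2.
ΔG° = −nFE°cell = −(2)(96500)(−1.92) J/mol = +371 kJ/mol.

+371 kJ/mol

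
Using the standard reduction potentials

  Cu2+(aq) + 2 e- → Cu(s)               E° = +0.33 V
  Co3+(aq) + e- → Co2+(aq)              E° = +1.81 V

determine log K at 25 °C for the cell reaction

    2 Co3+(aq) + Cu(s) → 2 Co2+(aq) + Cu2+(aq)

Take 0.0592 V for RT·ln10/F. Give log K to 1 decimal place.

log K = 50.0

The Co³⁺/Co²⁺ couple is reduced (cathode); E°cell = +1.81 − (+0.33) = +1.48 V with n = 2.
At equilibrium E = 0, so log K = nE°cell / 0.0592 = (2)(+1.48) / 0.0592 = 50.0.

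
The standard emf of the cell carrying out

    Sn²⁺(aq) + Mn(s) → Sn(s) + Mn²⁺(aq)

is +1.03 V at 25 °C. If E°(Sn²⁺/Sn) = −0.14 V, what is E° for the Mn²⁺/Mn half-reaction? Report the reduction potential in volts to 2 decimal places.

−1.17 V

In the reaction as written the Sn²⁺/Sn couple is reduced (cathode) and Mn²⁺/Mn is oxidized (anode), so E°cell = E°(Sn²⁺/Sn) − E°(Mn²⁺/Mn).
E°(Mn²⁺/Mn) = E°(cathode) − E°cell = −0.14 − (+1.03) = −1.17 V.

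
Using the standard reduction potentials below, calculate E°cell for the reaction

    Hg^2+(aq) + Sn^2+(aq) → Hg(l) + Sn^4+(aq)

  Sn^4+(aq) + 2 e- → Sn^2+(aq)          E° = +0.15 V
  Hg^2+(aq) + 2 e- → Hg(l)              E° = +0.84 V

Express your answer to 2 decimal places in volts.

Hg^2+(aq) gains electrons, so the Hg²⁺/Hg couple is the cathode; the Sn⁴⁺/Sn²⁺ couple is the anode.
E°cell = E°(cathode) − E°(anode) = +0.84 − (+0.15) = +0.69 V.
The positive value indicates the reaction is spontaneous as written.

+0.69 V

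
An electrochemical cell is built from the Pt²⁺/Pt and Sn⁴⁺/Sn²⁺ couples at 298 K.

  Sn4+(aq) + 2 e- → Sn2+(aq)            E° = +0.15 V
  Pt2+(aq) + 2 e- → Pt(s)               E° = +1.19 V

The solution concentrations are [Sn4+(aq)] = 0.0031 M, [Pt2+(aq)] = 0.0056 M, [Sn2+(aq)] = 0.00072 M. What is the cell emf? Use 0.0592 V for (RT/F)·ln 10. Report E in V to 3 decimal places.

+0.955 V

The Pt²⁺/Pt couple has the more positive E°, so it is the cathode; Sn⁴⁺/Sn²⁺ is the anode.
E°cell = E°cat − E°an = +1.19 − (+0.15) = +1.04 V; n = 2.
Balancing gives Pt2+(aq) + Sn2+(aq) → Pt(s) + Sn4+(aq); hence Q = [Sn4+(aq)] / ([Pt2+(aq)]·[Sn2+(aq)]) = 769 (log Q = 2.886).
Applying E = E° − (RT ln10/nF)·log Q gives +1.04 − (0.0592/2)(2.886) = +0.955 V.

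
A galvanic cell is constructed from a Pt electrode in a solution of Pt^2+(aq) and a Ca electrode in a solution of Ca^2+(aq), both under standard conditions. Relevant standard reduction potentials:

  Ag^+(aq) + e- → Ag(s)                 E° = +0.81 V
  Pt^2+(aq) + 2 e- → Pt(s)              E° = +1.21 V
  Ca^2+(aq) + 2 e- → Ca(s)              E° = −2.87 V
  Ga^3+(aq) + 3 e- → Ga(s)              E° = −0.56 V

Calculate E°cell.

+4.08 V

Of the two couples in this cell, the one with the more positive reduction potential is reduced at the cathode: here that is Pt²⁺/Pt (+1.21 V); Ca²⁺/Ca (−2.87 V) is the anode.
E°cell = E°(cathode) − E°(anode) = +1.21 − (−2.87) = +4.08 V.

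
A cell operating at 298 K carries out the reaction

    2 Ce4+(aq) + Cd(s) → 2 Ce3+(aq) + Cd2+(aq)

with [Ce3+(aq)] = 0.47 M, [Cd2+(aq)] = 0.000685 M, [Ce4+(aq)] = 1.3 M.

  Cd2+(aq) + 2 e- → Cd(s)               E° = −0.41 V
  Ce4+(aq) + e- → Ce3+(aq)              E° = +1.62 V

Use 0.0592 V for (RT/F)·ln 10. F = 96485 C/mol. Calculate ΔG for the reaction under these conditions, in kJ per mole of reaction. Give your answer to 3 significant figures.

−415 kJ/mol

The standard cell potential is +1.62 − (−0.41) = +2.03 V, with n = 2 electrons in the balanced equation.
Here Q = ([Ce3+(aq)]^2·[Cd2+(aq)]) / [Ce4+(aq)]^2 = 8.95×10^−5 (log Q = −4.048), giving E = +2.03 − (0.0592/2)·(−4.048) = +2.1498 V.
Then ΔG = −nFE = −2 × 96485 × +2.1498 J/mol = −415 kJ/mol.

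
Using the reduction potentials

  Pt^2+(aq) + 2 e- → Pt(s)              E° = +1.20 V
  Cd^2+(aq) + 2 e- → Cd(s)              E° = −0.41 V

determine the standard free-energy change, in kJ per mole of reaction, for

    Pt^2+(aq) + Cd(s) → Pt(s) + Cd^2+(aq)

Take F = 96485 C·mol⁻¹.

−311 kJ/mol

In the reaction as written Pt^2+(aq) is reduced, so the Pt²⁺/Pt couple is the cathode and Cd²⁺/Cd is the anode.
E°cell = +1.20 − (−0.41) = +1.61 V; balancing electrons gives n = 2.
ΔG° = −nFE°cell = −(2)(96485)(+1.61) J/mol = −311 kJ/mol.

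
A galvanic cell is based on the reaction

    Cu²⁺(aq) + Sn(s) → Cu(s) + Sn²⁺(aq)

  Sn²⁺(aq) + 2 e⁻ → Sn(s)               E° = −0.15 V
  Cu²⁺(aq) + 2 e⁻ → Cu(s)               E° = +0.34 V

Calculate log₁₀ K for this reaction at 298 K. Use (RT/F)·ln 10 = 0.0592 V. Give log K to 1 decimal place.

The Cu²⁺/Cu couple is reduced (cathode); E°cell = +0.34 − (−0.15) = +0.49 V with n = 2.
At equilibrium E = 0, so log K = nE°cell / 0.0592 = (2)(+0.49) / 0.0592 = 16.6.

log K = 16.6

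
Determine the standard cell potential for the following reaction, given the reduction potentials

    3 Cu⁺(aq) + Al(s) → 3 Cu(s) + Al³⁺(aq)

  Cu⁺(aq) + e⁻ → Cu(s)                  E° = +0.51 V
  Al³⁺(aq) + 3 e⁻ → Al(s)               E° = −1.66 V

Cu⁺(aq) gains electrons, so the Cu⁺/Cu couple is the cathode; the Al³⁺/Al couple is the anode.
E°cell = E°(cathode) − E°(anode) = +0.51 − (−1.66) = +2.17 V.

+2.17 V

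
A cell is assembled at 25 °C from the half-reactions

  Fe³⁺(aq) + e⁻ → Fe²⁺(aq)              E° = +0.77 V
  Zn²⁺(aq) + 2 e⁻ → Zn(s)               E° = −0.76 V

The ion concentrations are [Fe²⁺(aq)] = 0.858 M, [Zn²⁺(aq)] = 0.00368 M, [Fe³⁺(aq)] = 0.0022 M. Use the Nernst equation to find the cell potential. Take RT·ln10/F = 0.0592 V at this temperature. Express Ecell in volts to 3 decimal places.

Fe³⁺/Fe²⁺ is reduced (cathode, E° = +0.77 V) and Zn²⁺/Zn is oxidized (anode).
E°cell = +0.77 − (−0.76) = +1.53 V, with n = 2 electrons transferred.
For the overall reaction 2 Fe³⁺(aq) + Zn(s) → 2 Fe²⁺(aq) + Zn²⁺(aq), Q = ([Fe²⁺(aq)]^2·[Zn²⁺(aq)]) / [Fe³⁺(aq)]^2 = 560, giving log Q = 2.748.
Applying E = E° − (RT ln10/nF)·log Q gives +1.53 − (0.0592/2)(2.748) = +1.449 V.

+1.449 V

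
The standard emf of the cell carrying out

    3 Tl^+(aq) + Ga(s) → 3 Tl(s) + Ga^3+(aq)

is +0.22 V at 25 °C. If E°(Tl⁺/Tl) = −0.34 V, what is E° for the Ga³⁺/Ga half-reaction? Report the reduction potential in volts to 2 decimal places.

In the reaction as written the Tl⁺/Tl couple is reduced (cathode) and Ga³⁺/Ga is oxidized (anode), so E°cell = E°(Tl⁺/Tl) − E°(Ga³⁺/Ga).
E°(Ga³⁺/Ga) = E°(cathode) − E°cell = −0.34 − (+0.22) = −0.56 V.

−0.56 V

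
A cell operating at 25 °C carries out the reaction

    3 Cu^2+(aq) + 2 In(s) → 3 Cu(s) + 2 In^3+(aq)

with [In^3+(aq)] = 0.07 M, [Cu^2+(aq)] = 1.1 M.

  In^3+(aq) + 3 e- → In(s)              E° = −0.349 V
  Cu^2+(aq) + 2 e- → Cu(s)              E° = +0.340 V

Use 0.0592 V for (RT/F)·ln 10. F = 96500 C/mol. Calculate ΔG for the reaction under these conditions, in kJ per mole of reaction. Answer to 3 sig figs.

E°cell = +0.340 − (−0.349) = +0.689 V; the balanced reaction transfers n = 6 electrons.
Here Q = [In^3+(aq)]^2 / [Cu^2+(aq)]^3 = 0.00368 (log Q = −2.434), giving E = +0.689 − (0.0592/6)·(−2.434) = +0.7130 V.
ΔG = −nFE = −(6)(96500)(+0.7130) J/mol = −413 kJ/mol.

−413 kJ/mol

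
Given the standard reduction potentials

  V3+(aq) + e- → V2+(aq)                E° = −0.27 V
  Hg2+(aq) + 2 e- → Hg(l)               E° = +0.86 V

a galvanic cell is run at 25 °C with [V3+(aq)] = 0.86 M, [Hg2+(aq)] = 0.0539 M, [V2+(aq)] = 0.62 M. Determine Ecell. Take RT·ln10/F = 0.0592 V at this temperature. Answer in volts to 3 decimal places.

+1.084 V

The Hg²⁺/Hg couple has the more positive E°, so it is the cathode; V³⁺/V²⁺ is the anode.
E°cell = +0.86 − (−0.27) = +1.13 V, with n = 2 electrons transferred.
The balanced reaction is Hg2+(aq) + 2 V2+(aq) → Hg(l) + 2 V3+(aq), so Q = [V3+(aq)]^2 / ([Hg2+(aq)]·[V2+(aq)]^2) = 35.7 and log Q = 1.553.
By the Nernst equation, E = +1.13 − (0.0592/2)·(1.553) = +1.084 V.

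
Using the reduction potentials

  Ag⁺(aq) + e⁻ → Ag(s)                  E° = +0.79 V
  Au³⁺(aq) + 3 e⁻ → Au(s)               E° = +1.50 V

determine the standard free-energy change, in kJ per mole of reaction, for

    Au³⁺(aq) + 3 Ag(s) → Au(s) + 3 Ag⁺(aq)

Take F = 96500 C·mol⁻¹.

In the reaction as written Au³⁺(aq) is reduced, so the Au³⁺/Au couple is the cathode and Ag⁺/Ag is the anode.
E°cell = +1.50 − (+0.79) = +0.71 V; balancing electrons gives n = 3.
ΔG° = −nFE°cell = −(3)(96500)(+0.71) J/mol = −206 kJ/mol.

−206 kJ/mol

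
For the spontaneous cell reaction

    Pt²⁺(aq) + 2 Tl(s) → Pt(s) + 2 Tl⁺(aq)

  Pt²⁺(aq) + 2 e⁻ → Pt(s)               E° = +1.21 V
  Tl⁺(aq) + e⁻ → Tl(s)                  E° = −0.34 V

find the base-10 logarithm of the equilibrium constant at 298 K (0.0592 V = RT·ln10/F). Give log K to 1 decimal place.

log K = 52.4

The Pt²⁺/Pt couple is reduced (cathode); E°cell = +1.21 − (−0.34) = +1.55 V with n = 2.
At equilibrium E = 0, so log K = nE°cell / 0.0592 = (2)(+1.55) / 0.0592 = 52.4.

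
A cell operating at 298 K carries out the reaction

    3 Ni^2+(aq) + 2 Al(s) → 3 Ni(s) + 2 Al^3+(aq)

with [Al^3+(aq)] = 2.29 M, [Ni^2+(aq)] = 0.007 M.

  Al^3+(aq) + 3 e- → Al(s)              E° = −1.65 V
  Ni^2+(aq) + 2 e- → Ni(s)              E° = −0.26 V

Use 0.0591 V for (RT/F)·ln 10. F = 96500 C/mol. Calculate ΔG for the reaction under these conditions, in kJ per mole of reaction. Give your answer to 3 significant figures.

−764 kJ/mol

The standard cell potential is −0.26 − (−1.65) = +1.39 V, with n = 6 electrons in the balanced equation.
Here Q = [Al^3+(aq)]^2 / [Ni^2+(aq)]^3 = 1.53×10^7 (log Q = 7.184), giving E = +1.39 − (0.0591/6)·(7.184) = +1.3192 V.
Finally ΔG = −nFE = −(6)(96500 C/mol)(+1.3192 V) = −764 kJ/mol.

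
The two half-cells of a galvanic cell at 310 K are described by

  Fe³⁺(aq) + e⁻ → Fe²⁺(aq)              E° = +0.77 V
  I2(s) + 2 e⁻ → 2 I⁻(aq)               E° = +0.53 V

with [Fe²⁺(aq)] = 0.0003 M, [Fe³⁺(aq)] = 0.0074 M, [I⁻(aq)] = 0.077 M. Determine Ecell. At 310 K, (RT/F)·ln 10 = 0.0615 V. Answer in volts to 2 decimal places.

+0.26 V

The Fe³⁺/Fe²⁺ couple has the more positive E°, so it is the cathode; I₂/I⁻ is the anode.
The standard potential is +0.77 − (+0.53) = +0.24 V and the balanced reaction transfers n = 2 electrons.
Balancing gives 2 Fe³⁺(aq) + 2 I⁻(aq) → 2 Fe²⁺(aq) + I2(s); hence Q = [Fe²⁺(aq)]^2 / ([Fe³⁺(aq)]^2·[I⁻(aq)]^2) = 0.277 (log Q = −0.557).
By the Nernst equation, E = +0.24 − (0.0615/2)·(−0.557) = +0.26 V.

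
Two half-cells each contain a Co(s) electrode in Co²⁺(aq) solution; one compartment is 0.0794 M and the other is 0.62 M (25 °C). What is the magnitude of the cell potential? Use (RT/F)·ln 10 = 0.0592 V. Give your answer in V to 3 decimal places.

For a concentration cell E°cell = 0, since both electrodes use the same couple.
The compartment with the higher Co²⁺(aq) concentration (0.62 M) acts as the cathode; ions are reduced there and produced at the dilute (0.0794 M) anode.
With n = 2, Ecell = −(0.0592/2)·log([dilute]/[conc]) = −(0.0592/2)·log(0.0794/0.62) = +0.026 V.

0.026 V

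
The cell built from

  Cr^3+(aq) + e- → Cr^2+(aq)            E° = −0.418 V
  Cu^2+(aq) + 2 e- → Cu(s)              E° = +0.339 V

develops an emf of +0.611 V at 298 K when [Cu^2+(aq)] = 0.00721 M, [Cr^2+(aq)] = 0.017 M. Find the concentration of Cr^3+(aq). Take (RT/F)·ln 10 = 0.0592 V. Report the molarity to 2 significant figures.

With Cu²⁺/Cu at the cathode and Cr³⁺/Cr²⁺ at the anode, E°cell = +0.339 − (−0.418) = +0.757 V (n = 2).
Since E = E° − (0.0592/n)·log Q, log Q = n(E° − E)/0.0592 = 4.932.
Balancing electrons gives Cu^2+(aq) + 2 Cr^2+(aq) → Cu(s) + 2 Cr^3+(aq); thus Q = [Cr^3+(aq)]^2 / ([Cu^2+(aq)]·[Cr^2+(aq)]^2).
Isolating [Cr^3+(aq)] in Q = 10^{4.932} yields log [Cr^3+(aq)] = −0.375, i.e. 0.42 M.

0.42 M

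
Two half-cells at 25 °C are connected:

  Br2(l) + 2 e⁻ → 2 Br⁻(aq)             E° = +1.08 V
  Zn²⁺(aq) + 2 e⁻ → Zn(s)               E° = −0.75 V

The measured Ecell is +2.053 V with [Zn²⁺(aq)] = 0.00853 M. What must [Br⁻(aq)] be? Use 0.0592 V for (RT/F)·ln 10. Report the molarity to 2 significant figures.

0.0019 M

Br₂/Br⁻ is the cathode (higher E°); E°cell = +1.08 − (−0.75) = +1.83 V with n = 2.
From the Nernst equation, log Q = n(E° − E)/0.0592 = 2·(+1.83 − (+2.053))/0.0592 = −7.534.
The balanced reaction is Br2(l) + Zn(s) → 2 Br⁻(aq) + Zn²⁺(aq), so Q = [Br⁻(aq)]^2·[Zn²⁺(aq)].
Solving for the unknown gives log [Br⁻(aq)] = −2.732, so [Br⁻(aq)] ≈ 0.0019 M.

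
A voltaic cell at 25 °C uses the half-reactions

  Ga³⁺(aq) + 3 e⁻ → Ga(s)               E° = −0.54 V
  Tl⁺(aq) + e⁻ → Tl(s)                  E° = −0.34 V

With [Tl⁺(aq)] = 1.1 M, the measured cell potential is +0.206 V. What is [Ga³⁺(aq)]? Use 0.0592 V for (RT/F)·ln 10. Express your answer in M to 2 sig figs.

Tl⁺/Tl is the cathode (higher E°); E°cell = −0.34 − (−0.54) = +0.20 V with n = 3.
Rearranging E = E° − (0.0592/n)·log Q gives log Q = 3(+0.20 − (+0.206))/0.0592 = −0.304.
Balancing electrons gives 3 Tl⁺(aq) + Ga(s) → 3 Tl(s) + Ga³⁺(aq); thus Q = [Ga³⁺(aq)] / [Tl⁺(aq)]^3.
Substituting the known concentrations and solving, log [Ga³⁺(aq)] = −0.180 and [Ga³⁺(aq)] = 0.66 M.

0.66 M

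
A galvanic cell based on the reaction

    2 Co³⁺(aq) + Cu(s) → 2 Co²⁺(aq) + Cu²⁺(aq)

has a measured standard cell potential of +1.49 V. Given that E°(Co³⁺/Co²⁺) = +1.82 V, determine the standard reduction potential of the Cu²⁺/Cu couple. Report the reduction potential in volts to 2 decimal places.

In the reaction as written the Co³⁺/Co²⁺ couple is reduced (cathode) and Cu²⁺/Cu is oxidized (anode), so E°cell = E°(Co³⁺/Co²⁺) − E°(Cu²⁺/Cu).
E°(Cu²⁺/Cu) = E°(cathode) − E°cell = +1.82 − (+1.49) = +0.33 V.

+0.33 V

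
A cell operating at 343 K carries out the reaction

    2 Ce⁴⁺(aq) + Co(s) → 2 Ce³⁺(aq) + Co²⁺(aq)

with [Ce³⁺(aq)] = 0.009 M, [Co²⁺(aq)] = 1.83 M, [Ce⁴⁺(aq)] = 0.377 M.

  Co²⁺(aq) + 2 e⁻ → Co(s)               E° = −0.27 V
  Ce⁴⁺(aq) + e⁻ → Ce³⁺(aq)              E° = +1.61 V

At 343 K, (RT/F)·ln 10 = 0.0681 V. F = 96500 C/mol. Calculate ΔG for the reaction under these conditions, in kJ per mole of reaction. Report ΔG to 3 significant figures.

E°cell = +1.61 − (−0.27) = +1.88 V; the balanced reaction transfers n = 2 electrons.
Q = ([Ce³⁺(aq)]^2·[Co²⁺(aq)]) / [Ce⁴⁺(aq)]^2 = 0.00104, so log Q = −2.982 and E = +1.88 − (0.0681/2)(−2.982) = +1.9815 V.
Finally ΔG = −nFE = −(2)(96500 C/mol)(+1.9815 V) = −382 kJ/mol.

−382 kJ/mol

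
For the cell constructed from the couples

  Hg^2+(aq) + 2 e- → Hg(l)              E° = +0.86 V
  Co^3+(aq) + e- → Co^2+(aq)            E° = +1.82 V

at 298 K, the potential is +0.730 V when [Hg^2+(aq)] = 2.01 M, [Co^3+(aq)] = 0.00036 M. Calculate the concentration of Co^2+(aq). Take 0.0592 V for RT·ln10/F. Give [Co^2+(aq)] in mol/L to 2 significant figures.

Co³⁺/Co²⁺ is the cathode (higher E°); E°cell = +1.82 − (+0.86) = +0.96 V with n = 2.
Rearranging E = E° − (0.0592/n)·log Q gives log Q = 2(+0.96 − (+0.730))/0.0592 = 7.770.
Balancing electrons gives 2 Co^3+(aq) + Hg(l) → 2 Co^2+(aq) + Hg^2+(aq); thus Q = ([Co^2+(aq)]^2·[Hg^2+(aq)]) / [Co^3+(aq)]^2.
Substituting the known concentrations and solving, log [Co^2+(aq)] = 0.290 and [Co^2+(aq)] = 1.9 M.

1.9 M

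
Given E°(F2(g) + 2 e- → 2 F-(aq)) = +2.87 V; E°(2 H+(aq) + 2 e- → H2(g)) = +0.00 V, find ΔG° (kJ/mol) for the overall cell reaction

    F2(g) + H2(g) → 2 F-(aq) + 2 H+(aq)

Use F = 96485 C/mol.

In the reaction as written F2(g) is reduced, so the F₂/F⁻ couple is the cathode and 2H⁺/H₂ is the anode.
E°cell = +2.87 − (+0.00) = +2.87 V; balancing electrons gives n = 2.
ΔG° = −nFE°cell = −(2)(96485)(+2.87) J/mol = −554 kJ/mol.

−554 kJ/mol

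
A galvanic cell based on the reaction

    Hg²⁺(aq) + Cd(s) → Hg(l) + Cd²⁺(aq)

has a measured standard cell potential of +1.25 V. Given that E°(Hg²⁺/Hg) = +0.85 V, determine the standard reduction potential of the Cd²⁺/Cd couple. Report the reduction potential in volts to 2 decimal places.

In the reaction as written the Hg²⁺/Hg couple is reduced (cathode) and Cd²⁺/Cd is oxidized (anode), so E°cell = E°(Hg²⁺/Hg) − E°(Cd²⁺/Cd).
E°(Cd²⁺/Cd) = E°(cathode) − E°cell = +0.85 − (+1.25) = −0.40 V.

−0.40 V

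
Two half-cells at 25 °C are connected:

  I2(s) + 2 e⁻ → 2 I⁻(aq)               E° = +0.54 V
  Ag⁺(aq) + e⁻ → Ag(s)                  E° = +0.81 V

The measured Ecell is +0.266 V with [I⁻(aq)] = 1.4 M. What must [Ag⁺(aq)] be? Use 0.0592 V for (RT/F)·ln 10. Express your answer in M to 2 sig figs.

0.61 M

With Ag⁺/Ag at the cathode and I₂/I⁻ at the anode, E°cell = +0.81 − (+0.54) = +0.27 V (n = 2).
From the Nernst equation, log Q = n(E° − E)/0.0592 = 2·(+0.27 − (+0.266))/0.0592 = 0.135.
Balancing electrons gives 2 Ag⁺(aq) + 2 I⁻(aq) → 2 Ag(s) + I2(s); thus Q = 1 / ([Ag⁺(aq)]^2·[I⁻(aq)]^2).
Isolating [Ag⁺(aq)] in Q = 10^{0.135} yields log [Ag⁺(aq)] = −0.214, i.e. 0.61 M.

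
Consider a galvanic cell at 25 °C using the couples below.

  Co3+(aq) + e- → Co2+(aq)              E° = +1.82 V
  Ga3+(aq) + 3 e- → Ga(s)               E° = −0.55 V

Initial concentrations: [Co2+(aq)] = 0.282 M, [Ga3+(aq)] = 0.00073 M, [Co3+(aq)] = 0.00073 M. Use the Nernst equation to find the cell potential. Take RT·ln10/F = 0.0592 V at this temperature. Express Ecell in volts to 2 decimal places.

Co³⁺/Co²⁺ is reduced (cathode, E° = +1.82 V) and Ga³⁺/Ga is oxidized (anode).
E°cell = E°cat − E°an = +1.82 − (−0.55) = +2.37 V; n = 3.
The balanced reaction is 3 Co3+(aq) + Ga(s) → 3 Co2+(aq) + Ga3+(aq), so Q = ([Co2+(aq)]^3·[Ga3+(aq)]) / [Co3+(aq)]^3 = 4.21×10^4 and log Q = 4.624.
E = E° − (0.0592/n)·log Q = +2.37 − (0.0592/3)(4.624) = +2.28 V.

+2.28 V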